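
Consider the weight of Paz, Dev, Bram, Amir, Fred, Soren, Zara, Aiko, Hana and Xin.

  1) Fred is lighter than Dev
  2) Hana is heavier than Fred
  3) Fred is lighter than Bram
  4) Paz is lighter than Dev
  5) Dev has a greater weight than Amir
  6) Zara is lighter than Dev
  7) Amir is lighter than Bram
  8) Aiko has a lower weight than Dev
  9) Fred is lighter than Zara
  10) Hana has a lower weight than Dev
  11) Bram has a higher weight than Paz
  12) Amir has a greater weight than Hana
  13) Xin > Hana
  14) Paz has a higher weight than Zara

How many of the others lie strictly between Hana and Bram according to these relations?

Chaining upward from Hana reaches: Amir, Xin, Dev.
Chaining downward from Bram reaches: Fred, Zara, Amir, Paz.
Strictly between Hana and Bram are those in both lists: Amir — 1 element.

1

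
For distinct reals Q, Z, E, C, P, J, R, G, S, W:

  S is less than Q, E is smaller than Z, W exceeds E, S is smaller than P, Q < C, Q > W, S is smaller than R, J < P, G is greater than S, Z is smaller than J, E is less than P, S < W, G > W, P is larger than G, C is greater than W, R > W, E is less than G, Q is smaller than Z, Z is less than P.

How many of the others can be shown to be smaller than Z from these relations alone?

Directly below Z: E, Q.
One step further: S, W (4 so far).
Nothing else is reachable below Z; 4 in all.

4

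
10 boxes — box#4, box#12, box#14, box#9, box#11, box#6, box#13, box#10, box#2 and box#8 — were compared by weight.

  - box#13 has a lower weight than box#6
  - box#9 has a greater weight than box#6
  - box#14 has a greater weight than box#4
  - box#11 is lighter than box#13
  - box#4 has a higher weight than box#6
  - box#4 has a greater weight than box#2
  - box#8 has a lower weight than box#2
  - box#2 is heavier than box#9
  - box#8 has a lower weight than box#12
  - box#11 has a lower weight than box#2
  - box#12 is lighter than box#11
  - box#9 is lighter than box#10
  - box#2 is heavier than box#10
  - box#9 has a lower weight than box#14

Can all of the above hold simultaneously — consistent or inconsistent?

The single ordering box#8 < box#12 < box#11 < box#13 < box#6 < box#9 < box#10 < box#2 < box#4 < box#14 satisfies every listed relation, so no contradiction arises.

consistent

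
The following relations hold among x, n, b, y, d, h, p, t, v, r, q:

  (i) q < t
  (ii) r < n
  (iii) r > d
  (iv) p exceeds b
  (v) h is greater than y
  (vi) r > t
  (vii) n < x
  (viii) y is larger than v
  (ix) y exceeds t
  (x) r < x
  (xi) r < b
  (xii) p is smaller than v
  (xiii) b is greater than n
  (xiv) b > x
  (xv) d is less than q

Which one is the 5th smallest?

n

Piecing the relations together gives one ordering: d < q < t < r < n < x < b < p < v < y < h.
The 5th smallest is n.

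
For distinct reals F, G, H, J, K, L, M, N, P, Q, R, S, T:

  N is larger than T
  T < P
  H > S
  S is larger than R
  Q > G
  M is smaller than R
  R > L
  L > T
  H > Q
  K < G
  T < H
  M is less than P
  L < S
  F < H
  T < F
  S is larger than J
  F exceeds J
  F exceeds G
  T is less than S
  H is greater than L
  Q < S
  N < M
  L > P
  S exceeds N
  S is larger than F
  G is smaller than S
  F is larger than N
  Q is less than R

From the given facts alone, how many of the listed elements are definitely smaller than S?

11

The elements the relations force below S are K, G, T, J, N, F, M, Q, P, L, R — no chain reaches any other.
That is 11.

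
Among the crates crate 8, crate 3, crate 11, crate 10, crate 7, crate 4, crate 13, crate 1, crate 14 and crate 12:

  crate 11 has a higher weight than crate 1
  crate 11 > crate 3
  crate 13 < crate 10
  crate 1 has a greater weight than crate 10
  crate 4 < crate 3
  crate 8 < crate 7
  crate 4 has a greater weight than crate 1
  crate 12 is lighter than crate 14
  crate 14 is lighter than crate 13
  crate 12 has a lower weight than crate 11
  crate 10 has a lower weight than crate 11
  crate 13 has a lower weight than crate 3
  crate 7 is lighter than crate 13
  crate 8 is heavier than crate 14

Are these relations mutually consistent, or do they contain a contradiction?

consistent

The single ordering crate 12 < crate 14 < crate 8 < crate 7 < crate 13 < crate 10 < crate 1 < crate 4 < crate 3 < crate 11 satisfies every listed relation, so no contradiction arises.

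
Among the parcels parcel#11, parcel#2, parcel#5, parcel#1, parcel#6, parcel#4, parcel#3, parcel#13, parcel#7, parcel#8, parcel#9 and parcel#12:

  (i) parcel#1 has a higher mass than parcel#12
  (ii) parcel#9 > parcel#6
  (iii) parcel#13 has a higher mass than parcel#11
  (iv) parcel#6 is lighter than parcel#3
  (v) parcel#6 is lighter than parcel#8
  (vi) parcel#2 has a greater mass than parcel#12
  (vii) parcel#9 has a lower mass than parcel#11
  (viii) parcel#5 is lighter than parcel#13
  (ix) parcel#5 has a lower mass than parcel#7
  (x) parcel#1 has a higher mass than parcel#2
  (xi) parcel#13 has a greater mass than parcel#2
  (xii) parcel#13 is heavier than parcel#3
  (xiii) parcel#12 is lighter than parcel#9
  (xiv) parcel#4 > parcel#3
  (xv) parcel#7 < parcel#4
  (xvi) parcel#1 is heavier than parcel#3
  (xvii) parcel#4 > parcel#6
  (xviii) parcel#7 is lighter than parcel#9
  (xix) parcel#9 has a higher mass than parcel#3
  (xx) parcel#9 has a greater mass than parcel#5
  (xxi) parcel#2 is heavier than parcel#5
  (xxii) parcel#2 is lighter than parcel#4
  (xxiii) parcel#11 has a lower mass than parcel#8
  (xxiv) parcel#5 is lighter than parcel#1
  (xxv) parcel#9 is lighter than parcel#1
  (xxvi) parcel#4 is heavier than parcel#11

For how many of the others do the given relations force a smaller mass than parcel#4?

From parcel#4 the given relations immediately reach parcel#6, parcel#7, parcel#3, parcel#11, parcel#2.
From those, parcel#5, parcel#12, parcel#9 — 8 in total.
Nothing else is reachable below parcel#4; 8 in all.

8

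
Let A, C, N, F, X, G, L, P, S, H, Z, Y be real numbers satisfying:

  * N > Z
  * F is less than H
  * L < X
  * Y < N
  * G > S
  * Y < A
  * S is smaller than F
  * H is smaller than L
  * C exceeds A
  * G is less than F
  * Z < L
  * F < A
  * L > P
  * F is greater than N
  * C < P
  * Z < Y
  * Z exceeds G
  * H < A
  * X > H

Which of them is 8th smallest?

A

The consecutive relations fix a unique order: S < G < Z < Y < N < F < H < A < C < P < L < X.
The 8th smallest is A.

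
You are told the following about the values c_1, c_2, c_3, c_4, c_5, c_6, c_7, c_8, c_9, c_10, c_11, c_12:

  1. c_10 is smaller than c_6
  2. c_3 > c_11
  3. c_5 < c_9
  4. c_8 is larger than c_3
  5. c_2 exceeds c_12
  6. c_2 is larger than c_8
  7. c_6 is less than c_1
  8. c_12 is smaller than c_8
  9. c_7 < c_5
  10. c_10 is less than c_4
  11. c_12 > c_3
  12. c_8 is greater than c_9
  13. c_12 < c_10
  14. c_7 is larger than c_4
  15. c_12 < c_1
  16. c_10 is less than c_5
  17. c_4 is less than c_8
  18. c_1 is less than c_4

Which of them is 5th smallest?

The consecutive relations fix a unique order: c_11 < c_3 < c_12 < c_10 < c_6 < c_1 < c_4 < c_7 < c_5 < c_9 < c_8 < c_2.
Counting 5 from the smallest end gives c_6.

c_6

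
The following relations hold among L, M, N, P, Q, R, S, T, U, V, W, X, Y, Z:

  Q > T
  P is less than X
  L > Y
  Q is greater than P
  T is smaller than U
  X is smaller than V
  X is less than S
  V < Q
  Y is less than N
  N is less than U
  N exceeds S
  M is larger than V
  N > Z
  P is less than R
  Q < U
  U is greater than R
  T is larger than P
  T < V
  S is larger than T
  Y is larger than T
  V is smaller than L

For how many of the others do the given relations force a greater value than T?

8

From T the given relations immediately reach V, Y, S, Q, U.
From those, N, L, M — 8 in total.
Nothing else is reachable above T; 8 in all.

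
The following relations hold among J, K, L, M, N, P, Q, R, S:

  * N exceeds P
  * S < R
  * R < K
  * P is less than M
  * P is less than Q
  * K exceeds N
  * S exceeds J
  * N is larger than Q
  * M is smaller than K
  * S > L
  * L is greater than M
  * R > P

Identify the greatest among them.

Chaining downward from K: directly below it, N, M, R; then P, Q, S; then J, L.
That covers every other element, and nothing is given above K, so K is the greatest.

K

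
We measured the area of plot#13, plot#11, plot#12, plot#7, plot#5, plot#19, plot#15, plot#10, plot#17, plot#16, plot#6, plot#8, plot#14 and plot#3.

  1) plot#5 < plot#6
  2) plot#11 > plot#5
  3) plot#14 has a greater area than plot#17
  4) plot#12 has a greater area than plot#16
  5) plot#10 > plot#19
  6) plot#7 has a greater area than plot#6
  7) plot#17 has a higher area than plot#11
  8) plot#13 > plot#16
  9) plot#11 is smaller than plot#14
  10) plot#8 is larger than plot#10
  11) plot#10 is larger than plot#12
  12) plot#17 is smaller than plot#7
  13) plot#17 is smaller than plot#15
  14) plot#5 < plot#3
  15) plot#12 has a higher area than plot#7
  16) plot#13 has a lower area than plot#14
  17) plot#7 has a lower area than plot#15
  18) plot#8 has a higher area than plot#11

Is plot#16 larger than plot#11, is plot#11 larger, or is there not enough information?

Following every chain through plot#16: above plot#16 we get plot#13, plot#12, plot#10, plot#8, plot#14.
plot#11 is not reached, and no chain runs the other way from plot#11 to plot#16.
So the given relations leave the order of plot#16 and plot#11 undetermined.

undetermined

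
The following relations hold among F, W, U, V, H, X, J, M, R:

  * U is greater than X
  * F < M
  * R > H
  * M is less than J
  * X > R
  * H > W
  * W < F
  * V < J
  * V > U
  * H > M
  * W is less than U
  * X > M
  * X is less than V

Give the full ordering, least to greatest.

W < F < M < H < R < X < U < V < J

The consecutive links are each given: W < F; F < M; M < H; H < R; R < X; X < U; U < V; V < J.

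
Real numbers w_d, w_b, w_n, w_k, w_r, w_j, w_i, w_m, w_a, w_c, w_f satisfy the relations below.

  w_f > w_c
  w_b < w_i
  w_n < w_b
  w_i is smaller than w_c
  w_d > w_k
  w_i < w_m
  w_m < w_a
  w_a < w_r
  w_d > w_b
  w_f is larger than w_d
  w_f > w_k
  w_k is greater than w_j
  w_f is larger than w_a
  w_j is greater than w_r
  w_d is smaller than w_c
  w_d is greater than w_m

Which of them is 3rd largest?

The consecutive relations fix a unique order: w_n < w_b < w_i < w_m < w_a < w_r < w_j < w_k < w_d < w_c < w_f.
Counting 3 from the largest end gives w_d.

w_d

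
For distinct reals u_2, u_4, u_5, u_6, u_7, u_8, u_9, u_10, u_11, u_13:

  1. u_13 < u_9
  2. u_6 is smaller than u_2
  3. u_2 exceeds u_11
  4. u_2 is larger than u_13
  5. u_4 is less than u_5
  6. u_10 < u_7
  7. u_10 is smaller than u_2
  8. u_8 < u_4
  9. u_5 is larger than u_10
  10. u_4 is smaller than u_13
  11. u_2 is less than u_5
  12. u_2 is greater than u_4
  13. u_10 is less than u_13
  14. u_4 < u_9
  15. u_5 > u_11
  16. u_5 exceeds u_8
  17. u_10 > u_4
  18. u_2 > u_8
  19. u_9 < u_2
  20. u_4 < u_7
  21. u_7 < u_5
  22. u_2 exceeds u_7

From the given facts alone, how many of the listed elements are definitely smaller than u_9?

4

The elements the relations force below u_9 are u_8, u_4, u_10, u_13 — no chain reaches any other.
That is 4.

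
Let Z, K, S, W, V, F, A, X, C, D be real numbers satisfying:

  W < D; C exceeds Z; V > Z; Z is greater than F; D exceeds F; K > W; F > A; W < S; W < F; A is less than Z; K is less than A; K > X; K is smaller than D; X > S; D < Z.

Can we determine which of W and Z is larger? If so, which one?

Z

The relevant relations are W < S; S < X; X < K; K < A; A < F; F < D; D < Z.
Together: W < S < X < K < A < F < D < Z.
So Z is larger.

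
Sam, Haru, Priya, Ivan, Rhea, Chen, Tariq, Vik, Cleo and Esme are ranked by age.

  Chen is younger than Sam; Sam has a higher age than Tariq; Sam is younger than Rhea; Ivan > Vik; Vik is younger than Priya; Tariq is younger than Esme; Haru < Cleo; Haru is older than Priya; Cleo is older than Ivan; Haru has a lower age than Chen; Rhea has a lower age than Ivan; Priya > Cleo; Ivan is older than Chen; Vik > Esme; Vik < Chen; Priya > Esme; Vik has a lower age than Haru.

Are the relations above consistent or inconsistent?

Chaining the given relations yields Priya < Haru < Chen < Sam < Rhea < Ivan < Cleo, so Priya < Cleo. But one relation states Cleo < Priya. These cannot both hold.

inconsistent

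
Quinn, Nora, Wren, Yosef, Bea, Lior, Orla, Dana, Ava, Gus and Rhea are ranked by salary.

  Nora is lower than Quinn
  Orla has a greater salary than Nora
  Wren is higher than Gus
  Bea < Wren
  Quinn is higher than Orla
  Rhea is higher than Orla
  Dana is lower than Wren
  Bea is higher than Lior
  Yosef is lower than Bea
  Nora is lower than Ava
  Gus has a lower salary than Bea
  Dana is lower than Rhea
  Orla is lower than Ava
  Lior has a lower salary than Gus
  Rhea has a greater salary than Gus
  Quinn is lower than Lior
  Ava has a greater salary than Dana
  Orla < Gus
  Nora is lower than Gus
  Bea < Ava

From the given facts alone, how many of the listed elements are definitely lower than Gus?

4

From Gus the given relations immediately reach Nora, Orla, Lior.
From those, Quinn — 4 in total.
Nothing else is reachable below Gus; 4 in all.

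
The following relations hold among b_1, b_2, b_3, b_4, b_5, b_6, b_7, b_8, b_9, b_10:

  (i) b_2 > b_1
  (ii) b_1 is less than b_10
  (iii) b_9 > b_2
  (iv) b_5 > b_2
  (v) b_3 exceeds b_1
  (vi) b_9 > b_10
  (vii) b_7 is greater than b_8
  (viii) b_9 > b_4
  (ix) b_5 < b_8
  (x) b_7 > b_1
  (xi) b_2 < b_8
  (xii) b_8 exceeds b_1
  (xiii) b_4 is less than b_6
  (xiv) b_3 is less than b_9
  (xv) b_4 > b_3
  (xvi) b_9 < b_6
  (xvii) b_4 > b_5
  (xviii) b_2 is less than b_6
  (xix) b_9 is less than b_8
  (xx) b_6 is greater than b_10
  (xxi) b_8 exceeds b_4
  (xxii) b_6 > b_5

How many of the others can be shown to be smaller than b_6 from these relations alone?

Directly below b_6: b_10, b_2, b_5, b_4, b_9.
One step further: b_1, b_3 (7 so far).
Nothing else is reachable below b_6; 7 in all.

7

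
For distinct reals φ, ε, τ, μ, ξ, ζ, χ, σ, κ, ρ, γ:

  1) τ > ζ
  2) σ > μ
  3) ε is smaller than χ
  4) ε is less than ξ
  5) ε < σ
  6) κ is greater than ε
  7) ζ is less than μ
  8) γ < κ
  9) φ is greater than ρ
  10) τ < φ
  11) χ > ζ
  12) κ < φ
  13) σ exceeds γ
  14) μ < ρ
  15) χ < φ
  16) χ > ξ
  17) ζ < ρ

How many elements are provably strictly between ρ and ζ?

The relations place ζ below ρ. An element lies strictly between them when it is forced above ζ and also forced below ρ.
Above ζ: {τ, μ, σ, χ, φ}. Below ρ: {μ}.
Intersection: {μ} — 1.

1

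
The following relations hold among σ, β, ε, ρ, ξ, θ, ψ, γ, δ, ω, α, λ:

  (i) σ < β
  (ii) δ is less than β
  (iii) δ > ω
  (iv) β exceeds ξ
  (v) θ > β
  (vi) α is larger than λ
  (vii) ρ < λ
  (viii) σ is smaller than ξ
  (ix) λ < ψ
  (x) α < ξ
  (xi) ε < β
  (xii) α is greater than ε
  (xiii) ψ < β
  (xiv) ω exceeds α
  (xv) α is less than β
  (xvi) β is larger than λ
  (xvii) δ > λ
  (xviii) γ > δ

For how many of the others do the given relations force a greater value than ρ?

From ρ the given relations immediately reach λ.
From those, ψ, α, δ, β — 5 in total.
From those, ω, ξ, γ, θ — 9 in total.
No other element is forced above ρ by the given relations, so the count is 9.

9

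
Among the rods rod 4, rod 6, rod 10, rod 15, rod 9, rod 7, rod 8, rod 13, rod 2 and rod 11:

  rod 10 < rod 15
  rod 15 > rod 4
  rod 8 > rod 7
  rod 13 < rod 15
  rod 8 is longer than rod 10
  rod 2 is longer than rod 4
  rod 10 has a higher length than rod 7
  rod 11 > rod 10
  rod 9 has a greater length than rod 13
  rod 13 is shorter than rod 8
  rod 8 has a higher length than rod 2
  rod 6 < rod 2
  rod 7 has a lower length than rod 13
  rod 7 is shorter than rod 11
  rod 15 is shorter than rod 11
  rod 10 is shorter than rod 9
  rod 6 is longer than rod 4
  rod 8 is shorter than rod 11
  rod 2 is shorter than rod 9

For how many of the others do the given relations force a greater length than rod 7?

The elements the relations force above rod 7 are rod 13, rod 10, rod 15, rod 9, rod 8, rod 11 — no chain reaches any other.
That is 6.

6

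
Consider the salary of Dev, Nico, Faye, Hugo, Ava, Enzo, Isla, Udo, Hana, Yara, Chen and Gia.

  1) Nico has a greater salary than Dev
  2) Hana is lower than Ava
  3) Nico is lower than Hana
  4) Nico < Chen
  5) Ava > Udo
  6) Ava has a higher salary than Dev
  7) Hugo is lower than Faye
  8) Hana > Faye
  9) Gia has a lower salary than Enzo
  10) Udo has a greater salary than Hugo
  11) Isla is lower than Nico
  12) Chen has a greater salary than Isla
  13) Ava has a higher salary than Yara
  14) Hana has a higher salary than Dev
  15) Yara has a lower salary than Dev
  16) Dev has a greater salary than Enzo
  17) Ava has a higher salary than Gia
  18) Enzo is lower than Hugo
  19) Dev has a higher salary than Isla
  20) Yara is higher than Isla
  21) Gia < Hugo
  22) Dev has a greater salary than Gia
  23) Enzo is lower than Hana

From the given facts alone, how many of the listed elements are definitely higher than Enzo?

8

From Enzo the given relations immediately reach Hugo, Dev, Hana.
From those, Nico, Faye, Udo, Ava — 7 in total.
From those, Chen — 8 in total.
No other element is forced above Enzo by the given relations, so the count is 8.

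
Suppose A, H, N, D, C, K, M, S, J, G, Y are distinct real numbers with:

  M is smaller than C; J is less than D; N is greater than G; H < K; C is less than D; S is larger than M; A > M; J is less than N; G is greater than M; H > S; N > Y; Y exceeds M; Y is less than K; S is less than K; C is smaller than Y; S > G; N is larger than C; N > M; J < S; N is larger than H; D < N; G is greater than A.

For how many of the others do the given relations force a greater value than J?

5

The elements the relations force above J are D, S, H, N, K — no chain reaches any other.
That is 5.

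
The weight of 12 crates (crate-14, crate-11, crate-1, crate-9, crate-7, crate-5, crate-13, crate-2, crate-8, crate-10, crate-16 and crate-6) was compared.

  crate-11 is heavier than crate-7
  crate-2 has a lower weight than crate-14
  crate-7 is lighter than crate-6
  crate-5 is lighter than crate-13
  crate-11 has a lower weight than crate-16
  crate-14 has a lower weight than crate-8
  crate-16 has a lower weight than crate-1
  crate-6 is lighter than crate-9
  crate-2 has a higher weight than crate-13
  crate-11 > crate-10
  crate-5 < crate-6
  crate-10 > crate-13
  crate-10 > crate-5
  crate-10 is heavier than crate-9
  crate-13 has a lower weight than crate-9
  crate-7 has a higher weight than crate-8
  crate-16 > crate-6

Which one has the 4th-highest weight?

crate-10

Piecing the relations together gives one ordering: crate-5 < crate-13 < crate-2 < crate-14 < crate-8 < crate-7 < crate-6 < crate-9 < crate-10 < crate-11 < crate-16 < crate-1.
The 4th largest is crate-10.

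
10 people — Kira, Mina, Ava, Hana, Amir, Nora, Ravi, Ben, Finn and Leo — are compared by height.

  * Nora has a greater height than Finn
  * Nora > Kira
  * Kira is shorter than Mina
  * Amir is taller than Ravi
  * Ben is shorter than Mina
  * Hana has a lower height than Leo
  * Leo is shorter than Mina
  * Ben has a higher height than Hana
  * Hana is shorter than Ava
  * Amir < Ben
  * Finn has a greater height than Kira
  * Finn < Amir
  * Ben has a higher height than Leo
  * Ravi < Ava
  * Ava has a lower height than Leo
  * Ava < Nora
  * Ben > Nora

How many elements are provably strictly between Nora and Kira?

The relations place Kira below Nora. An element lies strictly between them when it is forced above Kira and also forced below Nora.
Above Kira: {Finn, Amir, Ben, Mina}. Below Nora: {Hana, Finn, Ravi, Ava}.
Intersection: {Finn} — 1.

1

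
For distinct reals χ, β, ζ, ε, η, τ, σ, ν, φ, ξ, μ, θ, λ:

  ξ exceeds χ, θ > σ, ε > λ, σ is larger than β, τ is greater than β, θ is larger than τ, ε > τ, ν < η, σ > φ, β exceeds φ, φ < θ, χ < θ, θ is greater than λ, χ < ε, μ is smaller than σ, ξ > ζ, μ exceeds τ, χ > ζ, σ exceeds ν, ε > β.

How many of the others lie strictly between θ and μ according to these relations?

1

The relations place μ below θ. An element lies strictly between them when it is forced above μ and also forced below θ.
Above μ: {σ}. Below θ: {φ, β, ν, λ, ζ, τ, χ, σ}.
Intersection: {σ} — 1.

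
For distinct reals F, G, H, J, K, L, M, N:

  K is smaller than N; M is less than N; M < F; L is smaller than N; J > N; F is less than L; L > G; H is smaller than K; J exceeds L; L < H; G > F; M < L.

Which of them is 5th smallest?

The consecutive relations fix a unique order: M < F < G < L < H < K < N < J.
The 5th smallest is H.

H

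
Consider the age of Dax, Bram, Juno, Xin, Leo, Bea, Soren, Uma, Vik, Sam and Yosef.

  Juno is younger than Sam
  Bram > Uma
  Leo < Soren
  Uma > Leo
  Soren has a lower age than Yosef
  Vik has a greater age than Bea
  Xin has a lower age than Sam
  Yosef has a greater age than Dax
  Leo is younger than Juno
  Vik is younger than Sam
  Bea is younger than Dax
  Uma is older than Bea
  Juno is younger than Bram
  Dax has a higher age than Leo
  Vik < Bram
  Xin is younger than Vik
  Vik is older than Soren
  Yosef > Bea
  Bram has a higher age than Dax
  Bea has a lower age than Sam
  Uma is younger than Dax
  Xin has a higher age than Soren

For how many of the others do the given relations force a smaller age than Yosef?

5

Directly below Yosef: Bea, Soren, Dax.
One step further: Leo, Uma (5 so far).
No other element is forced below Yosef by the given relations, so the count is 5.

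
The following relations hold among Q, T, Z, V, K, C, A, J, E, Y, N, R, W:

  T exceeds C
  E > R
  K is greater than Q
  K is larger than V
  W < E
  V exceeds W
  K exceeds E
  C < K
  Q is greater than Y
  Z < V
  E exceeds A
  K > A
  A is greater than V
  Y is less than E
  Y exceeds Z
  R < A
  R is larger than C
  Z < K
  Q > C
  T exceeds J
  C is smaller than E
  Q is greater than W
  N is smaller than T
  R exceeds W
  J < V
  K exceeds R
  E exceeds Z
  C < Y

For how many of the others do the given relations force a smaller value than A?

6

Directly below A: R, V.
One step further: Z, W, C, J (6 so far).
Nothing else is reachable below A; 6 in all.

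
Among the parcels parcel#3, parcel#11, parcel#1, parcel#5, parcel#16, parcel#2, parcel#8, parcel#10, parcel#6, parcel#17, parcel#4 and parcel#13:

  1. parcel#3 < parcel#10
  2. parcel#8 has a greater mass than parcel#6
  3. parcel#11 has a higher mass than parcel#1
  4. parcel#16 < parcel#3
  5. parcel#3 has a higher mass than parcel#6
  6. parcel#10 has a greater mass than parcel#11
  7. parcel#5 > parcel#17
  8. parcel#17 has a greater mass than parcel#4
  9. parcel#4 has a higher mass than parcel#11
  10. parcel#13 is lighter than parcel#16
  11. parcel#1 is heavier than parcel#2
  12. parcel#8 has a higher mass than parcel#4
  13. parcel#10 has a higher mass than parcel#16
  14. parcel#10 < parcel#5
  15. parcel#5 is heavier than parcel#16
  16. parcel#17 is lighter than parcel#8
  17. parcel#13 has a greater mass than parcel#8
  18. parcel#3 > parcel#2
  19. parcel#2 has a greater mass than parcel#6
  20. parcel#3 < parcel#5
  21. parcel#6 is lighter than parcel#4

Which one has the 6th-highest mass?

Piecing the relations together gives one ordering: parcel#6 < parcel#2 < parcel#1 < parcel#11 < parcel#4 < parcel#17 < parcel#8 < parcel#13 < parcel#16 < parcel#3 < parcel#10 < parcel#5.
The 6th largest is parcel#8.

parcel#8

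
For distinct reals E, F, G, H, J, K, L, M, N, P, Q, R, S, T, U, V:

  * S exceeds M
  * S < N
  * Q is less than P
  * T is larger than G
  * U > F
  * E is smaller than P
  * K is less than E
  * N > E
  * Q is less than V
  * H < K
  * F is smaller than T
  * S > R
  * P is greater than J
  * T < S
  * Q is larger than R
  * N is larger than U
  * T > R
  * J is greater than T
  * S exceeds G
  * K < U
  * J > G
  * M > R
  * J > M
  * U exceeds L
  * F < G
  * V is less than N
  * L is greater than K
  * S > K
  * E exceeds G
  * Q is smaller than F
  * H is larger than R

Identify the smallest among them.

R

Chaining upward from R: directly above it, M, Q, H, T, S; then F, K, V, J, P, N; then L, G, U, E.
That covers every other element, and nothing is given below R, so R is the smallest.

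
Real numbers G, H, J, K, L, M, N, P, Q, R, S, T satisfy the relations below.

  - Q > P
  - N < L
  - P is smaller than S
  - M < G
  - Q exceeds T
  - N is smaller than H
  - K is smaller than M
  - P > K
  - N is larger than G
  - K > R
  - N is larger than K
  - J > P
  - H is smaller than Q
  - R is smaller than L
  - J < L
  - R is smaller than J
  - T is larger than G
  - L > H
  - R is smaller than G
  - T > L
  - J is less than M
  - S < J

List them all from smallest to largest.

R < K < P < S < J < M < G < N < H < L < T < Q

Nothing is placed below R, so it is least; from there R < K; K < P; P < S; S < J; J < M; M < G; G < N; N < H; H < L; L < T; T < Q, each given directly.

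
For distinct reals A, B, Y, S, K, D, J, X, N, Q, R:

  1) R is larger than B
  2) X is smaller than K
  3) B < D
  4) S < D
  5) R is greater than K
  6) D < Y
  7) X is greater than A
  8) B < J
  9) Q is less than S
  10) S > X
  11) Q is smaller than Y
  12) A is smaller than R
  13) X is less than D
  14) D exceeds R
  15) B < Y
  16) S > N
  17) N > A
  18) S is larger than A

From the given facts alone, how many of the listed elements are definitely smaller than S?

From S the given relations immediately reach A, X, Q, N.
Nothing else is reachable below S; 4 in all.

4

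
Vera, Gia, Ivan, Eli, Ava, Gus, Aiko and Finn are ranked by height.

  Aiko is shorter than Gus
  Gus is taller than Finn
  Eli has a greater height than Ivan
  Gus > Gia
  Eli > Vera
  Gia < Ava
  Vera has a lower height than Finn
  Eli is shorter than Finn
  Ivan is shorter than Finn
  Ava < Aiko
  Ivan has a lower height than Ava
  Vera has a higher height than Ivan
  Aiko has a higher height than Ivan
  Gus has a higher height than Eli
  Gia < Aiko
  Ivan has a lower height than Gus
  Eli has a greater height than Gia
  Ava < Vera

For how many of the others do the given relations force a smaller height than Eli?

4

Directly below Eli: Ivan, Gia, Vera.
One step further: Ava (4 so far).
Nothing else is reachable below Eli; 4 in all.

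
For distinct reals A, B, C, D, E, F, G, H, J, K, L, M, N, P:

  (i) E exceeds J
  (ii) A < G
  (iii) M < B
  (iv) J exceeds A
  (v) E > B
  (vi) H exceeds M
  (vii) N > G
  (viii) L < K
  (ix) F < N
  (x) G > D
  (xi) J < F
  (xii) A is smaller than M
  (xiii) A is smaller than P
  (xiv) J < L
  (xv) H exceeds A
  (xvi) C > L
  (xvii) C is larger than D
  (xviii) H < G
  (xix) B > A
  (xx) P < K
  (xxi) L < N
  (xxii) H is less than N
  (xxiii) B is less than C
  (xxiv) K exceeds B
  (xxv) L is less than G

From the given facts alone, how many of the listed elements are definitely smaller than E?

4

From E the given relations immediately reach J, B.
From those, A, M — 4 in total.
No other element is forced below E by the given relations, so the count is 4.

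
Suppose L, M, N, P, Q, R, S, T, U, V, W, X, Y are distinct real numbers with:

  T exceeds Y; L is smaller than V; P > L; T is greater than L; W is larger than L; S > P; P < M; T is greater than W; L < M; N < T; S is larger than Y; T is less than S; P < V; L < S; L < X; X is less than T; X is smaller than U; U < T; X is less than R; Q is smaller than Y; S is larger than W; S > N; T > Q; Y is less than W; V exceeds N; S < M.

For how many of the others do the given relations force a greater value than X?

5

From X the given relations immediately reach U, R, T.
From those, S — 4 in total.
From those, M — 5 in total.
Nothing else is reachable above X; 5 in all.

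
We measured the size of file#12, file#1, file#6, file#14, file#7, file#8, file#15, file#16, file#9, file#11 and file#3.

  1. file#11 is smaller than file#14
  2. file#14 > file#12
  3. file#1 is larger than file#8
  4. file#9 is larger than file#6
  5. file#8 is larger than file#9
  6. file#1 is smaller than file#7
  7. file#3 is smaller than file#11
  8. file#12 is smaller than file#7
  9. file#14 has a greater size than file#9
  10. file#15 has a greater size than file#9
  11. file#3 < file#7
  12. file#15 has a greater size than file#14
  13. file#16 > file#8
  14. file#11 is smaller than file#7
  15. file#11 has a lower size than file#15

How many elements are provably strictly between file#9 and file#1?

1

Chaining upward from file#9 reaches: file#8, file#16, file#14, file#15, file#7.
Chaining downward from file#1 reaches: file#6, file#8.
Strictly between file#9 and file#1 are those in both lists: file#8 — 1 element.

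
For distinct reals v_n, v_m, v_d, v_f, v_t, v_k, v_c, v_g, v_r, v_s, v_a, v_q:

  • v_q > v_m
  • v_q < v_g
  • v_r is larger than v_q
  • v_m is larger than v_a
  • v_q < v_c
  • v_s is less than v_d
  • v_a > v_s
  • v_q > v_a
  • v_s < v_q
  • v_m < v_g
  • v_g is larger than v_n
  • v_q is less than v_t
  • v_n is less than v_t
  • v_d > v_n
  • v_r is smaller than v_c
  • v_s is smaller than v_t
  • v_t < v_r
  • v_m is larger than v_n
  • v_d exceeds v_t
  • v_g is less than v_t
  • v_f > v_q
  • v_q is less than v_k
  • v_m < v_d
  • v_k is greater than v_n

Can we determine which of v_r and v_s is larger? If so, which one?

v_r

v_s < v_a and v_a < v_m give v_s < v_m.
With v_m < v_q: v_s < v_a < v_m < v_q.
With v_q < v_g: v_s < v_a < v_m < v_q < v_g.
With v_g < v_t: v_s < v_a < v_m < v_q < v_g < v_t.
With v_t < v_r: v_s < v_a < v_m < v_q < v_g < v_t < v_r.
So v_r is larger.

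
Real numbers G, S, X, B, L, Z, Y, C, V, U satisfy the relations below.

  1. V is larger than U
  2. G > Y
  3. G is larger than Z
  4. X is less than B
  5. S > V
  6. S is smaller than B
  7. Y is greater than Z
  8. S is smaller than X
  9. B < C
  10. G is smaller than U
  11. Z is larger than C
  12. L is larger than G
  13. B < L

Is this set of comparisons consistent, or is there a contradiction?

Chaining the given relations yields C < Z < Y < G < U < V < S < X < B, so C < B. But one relation states B < C. These cannot both hold.

inconsistent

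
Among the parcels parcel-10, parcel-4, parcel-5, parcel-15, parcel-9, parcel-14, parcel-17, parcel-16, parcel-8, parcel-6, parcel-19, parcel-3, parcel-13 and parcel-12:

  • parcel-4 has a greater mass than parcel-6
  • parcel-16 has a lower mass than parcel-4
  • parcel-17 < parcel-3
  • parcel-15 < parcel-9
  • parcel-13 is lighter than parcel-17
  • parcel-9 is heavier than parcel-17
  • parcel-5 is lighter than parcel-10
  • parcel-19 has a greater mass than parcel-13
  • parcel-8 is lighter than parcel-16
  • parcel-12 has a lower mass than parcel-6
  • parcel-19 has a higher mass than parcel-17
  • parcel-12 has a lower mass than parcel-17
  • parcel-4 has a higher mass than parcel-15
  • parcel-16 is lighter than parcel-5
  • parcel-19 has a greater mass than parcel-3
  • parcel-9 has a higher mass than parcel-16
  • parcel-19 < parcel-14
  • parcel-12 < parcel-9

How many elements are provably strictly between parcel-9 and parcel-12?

Chaining upward from parcel-12 reaches: parcel-17, parcel-6, parcel-3, parcel-19, parcel-4, parcel-14.
Chaining downward from parcel-9 reaches: parcel-15, parcel-13, parcel-8, parcel-16, parcel-17.
Strictly between parcel-12 and parcel-9 are those in both lists: parcel-17 — 1 element.

1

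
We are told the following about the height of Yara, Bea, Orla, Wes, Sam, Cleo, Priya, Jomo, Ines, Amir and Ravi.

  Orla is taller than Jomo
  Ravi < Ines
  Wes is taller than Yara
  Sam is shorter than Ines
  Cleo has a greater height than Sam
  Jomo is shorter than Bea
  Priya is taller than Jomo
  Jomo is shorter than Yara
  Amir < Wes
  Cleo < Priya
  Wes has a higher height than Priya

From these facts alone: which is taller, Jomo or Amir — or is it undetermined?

Following every chain through Jomo: above Jomo we get Orla, Bea, Priya, Yara, Wes.
Amir is not reached, and no chain runs the other way from Amir to Jomo.
So the given relations leave the order of Jomo and Amir undetermined.

undetermined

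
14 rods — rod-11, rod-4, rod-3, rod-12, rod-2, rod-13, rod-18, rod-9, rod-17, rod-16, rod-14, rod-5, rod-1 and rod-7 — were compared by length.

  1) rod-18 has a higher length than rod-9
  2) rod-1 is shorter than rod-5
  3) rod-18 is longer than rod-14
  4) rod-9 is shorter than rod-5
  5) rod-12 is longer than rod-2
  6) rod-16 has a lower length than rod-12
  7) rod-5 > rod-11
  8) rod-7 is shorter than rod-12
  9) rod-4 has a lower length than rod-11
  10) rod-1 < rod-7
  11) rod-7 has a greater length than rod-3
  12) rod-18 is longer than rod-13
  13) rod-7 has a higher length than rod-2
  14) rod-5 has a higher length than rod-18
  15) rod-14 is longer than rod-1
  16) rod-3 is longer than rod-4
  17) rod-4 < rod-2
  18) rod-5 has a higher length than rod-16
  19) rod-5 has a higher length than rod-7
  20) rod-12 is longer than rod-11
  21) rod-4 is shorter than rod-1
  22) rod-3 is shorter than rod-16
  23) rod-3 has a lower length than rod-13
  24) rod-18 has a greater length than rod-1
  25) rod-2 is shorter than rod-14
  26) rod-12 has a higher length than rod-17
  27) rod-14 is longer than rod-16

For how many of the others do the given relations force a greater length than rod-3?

From rod-3 the given relations immediately reach rod-16, rod-7, rod-13.
From those, rod-14, rod-12, rod-18, rod-5 — 7 in total.
No other element is forced above rod-3 by the given relations, so the count is 7.

7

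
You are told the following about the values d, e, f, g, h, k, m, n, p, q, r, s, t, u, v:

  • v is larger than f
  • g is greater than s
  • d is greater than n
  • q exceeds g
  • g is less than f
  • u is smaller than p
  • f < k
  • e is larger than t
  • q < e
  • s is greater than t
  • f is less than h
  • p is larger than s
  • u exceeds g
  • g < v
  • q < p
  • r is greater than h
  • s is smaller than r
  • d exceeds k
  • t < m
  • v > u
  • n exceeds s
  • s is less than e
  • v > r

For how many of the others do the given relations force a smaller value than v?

7

The elements the relations force below v are t, s, g, f, u, h, r — no chain reaches any other.
That is 7.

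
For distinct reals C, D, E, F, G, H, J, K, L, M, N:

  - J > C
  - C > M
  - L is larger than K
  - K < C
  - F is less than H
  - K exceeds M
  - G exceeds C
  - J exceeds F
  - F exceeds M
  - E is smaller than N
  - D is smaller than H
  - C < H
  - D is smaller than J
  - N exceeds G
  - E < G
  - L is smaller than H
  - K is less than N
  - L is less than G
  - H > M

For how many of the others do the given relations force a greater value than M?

8

The elements the relations force above M are K, F, C, L, H, G, J, N — no chain reaches any other.
That is 8.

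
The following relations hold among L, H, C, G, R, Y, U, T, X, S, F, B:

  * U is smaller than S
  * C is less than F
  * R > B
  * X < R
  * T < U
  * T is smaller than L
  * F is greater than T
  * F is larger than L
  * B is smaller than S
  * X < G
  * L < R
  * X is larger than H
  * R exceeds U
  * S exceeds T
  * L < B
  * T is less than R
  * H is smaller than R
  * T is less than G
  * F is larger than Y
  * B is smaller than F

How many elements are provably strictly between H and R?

1

Chaining upward from H reaches: X, G.
Chaining downward from R reaches: T, U, X, L, B.
Strictly between H and R are those in both lists: X — 1 element.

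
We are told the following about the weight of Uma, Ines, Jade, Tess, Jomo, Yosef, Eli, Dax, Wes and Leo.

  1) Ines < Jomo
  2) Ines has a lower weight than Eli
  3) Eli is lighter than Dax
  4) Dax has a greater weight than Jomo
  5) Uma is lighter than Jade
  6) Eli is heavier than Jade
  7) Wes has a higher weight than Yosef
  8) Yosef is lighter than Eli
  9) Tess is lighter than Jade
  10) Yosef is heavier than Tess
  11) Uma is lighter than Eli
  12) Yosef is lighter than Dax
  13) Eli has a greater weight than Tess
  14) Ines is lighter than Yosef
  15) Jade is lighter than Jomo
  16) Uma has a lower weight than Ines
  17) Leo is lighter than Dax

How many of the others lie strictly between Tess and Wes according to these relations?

1

Chaining upward from Tess reaches: Yosef, Jade, Jomo, Eli, Dax.
Chaining downward from Wes reaches: Uma, Ines, Yosef.
Strictly between Tess and Wes are those in both lists: Yosef — 1 element.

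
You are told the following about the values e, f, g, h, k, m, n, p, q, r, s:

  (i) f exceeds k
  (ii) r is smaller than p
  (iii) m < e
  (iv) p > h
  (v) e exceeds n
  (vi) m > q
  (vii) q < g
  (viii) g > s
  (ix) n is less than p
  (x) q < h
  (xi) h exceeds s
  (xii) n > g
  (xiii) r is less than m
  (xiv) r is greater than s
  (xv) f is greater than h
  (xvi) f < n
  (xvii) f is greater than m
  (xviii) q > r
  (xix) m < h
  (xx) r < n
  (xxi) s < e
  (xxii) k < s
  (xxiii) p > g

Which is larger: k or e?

k < s and s < r give k < r.
Then r < q extends the chain to q.
With q < m: k < s < r < q < m.
Then m < h extends the chain to h.
Then h < f extends the chain to f.
With f < n: k < s < r < q < m < h < f < n.
With n < e: k < s < r < q < m < h < f < n < e.
So k < e; e is the larger of the two.

e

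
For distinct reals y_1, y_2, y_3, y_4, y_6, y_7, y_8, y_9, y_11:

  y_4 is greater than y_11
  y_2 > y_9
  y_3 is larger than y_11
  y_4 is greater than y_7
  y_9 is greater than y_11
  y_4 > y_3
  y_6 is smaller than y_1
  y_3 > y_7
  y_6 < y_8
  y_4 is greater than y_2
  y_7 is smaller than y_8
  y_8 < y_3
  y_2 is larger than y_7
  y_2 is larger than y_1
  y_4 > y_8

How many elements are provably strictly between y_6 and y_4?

4

Chaining upward from y_6 reaches: y_1, y_8, y_3, y_2.
Chaining downward from y_4 reaches: y_7, y_11, y_1, y_8, y_9, y_3, y_2.
Strictly between y_6 and y_4 are those in both lists: y_1, y_8, y_3, y_2 — 4 elements.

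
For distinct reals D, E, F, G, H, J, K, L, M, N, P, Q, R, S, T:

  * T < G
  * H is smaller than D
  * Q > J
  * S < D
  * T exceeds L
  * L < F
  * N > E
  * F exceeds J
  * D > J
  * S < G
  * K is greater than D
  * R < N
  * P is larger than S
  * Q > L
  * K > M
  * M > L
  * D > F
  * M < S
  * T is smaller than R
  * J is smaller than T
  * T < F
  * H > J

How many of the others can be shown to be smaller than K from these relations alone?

From K the given relations immediately reach M, D.
From those, J, L, S, F, H — 7 in total.
From those, T — 8 in total.
Nothing else is reachable below K; 8 in all.

8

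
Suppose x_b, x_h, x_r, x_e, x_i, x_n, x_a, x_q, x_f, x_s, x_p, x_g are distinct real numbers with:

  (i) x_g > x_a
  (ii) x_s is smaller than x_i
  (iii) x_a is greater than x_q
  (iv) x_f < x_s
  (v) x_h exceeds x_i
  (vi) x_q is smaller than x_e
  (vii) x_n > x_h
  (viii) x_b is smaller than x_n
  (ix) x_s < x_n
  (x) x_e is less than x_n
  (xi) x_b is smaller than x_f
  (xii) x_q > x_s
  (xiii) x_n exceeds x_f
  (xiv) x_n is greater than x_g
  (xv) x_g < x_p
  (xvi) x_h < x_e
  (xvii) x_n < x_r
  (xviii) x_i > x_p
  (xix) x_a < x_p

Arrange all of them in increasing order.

x_b < x_f < x_s < x_q < x_a < x_g < x_p < x_i < x_h < x_e < x_n < x_r

Nothing is placed below x_b, so it is least; from there x_b < x_f; x_f < x_s; x_s < x_q; x_q < x_a; x_a < x_g; x_g < x_p; x_p < x_i; x_i < x_h; x_h < x_e; x_e < x_n; x_n < x_r, each given directly.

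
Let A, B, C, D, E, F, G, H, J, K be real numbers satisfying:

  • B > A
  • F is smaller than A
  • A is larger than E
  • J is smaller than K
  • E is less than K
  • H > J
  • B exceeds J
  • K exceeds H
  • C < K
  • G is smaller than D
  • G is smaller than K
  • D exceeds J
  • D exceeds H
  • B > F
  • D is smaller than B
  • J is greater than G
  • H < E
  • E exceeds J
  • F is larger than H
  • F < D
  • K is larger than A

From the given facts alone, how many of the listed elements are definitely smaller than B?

From B the given relations immediately reach J, F, A, D.
From those, G, H, E — 7 in total.
Nothing else is reachable below B; 7 in all.

7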